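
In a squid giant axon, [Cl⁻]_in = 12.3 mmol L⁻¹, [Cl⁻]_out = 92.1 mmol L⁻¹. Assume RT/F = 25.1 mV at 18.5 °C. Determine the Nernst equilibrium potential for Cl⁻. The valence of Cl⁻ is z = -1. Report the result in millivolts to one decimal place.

E = (25.1/z) · ln([Cl⁻]_out/[Cl⁻]_in) with z = -1.
For an anion, dividing by z = -1 reverses the sign.
= (25.1/-1) · ln(92.1/12.3) = -25.10 · ln(7.488)
= -25.10 · (2.0133) = -50.53 mV

-50.5 mV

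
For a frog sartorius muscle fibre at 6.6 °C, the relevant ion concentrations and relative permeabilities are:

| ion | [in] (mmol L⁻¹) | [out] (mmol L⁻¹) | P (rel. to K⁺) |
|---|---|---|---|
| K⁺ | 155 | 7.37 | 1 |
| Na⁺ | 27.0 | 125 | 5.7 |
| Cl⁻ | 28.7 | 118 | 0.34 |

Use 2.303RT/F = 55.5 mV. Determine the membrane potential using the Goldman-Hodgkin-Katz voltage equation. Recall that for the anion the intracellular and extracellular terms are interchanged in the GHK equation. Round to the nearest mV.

Vm = 55.5 · log₁₀[(Σ P·[cation]ₒ + Σ P·[anion]ᵢ) / (Σ P·[cation]ᵢ + Σ P·[anion]ₒ)]
Numerator = 1×7.37 + 5.7×125 + 0.34×28.7 = 729.6
Denominator = 1×155 + 5.7×27.0 + 0.34×118 = 349
Vm = 55.5 · log₁₀(2.0905) = 55.5 × (0.3203) = 17.77 mV

18 mV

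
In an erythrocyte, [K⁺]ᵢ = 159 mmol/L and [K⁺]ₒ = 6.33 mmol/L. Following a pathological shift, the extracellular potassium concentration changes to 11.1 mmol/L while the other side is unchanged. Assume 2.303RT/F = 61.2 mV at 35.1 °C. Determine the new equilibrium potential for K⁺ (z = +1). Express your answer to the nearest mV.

-71 mV

After the shift: [K⁺]_out = 11.1, [K⁺]_in = 159 mmol/L.
E_new = (61.2/1)·log₁₀(11.1/159) = 61.20 · (-1.1561) = -70.75 mV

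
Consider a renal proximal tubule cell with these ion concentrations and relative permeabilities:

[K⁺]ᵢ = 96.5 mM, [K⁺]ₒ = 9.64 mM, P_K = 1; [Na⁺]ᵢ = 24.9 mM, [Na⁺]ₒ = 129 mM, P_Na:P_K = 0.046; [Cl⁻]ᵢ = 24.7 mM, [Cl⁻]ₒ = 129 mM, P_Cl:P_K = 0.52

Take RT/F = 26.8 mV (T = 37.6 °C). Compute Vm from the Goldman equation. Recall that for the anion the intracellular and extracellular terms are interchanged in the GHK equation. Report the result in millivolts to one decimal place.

-47.1 mV

Vm = 26.8 · ln[(Σ P·[cation]ₒ + Σ P·[anion]ᵢ) / (Σ P·[cation]ᵢ + Σ P·[anion]ₒ)]
Numerator = 1×9.64 + 0.046×129 + 0.52×24.7 = 28.42
Denominator = 1×96.5 + 0.046×24.9 + 0.52×129 = 164.7
Vm = 26.8 · ln(0.17252) = 26.8 × (-1.7573) = -47.09 mV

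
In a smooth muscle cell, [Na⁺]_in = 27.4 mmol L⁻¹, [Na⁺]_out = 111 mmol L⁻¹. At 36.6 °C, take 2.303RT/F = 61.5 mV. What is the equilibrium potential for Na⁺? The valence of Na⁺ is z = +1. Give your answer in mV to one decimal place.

37.4 mV

E = (61.5/z) · log₁₀([Na⁺]_out/[Na⁺]_in) with z = +1.
= (61.5/1) · log₁₀(111/27.4) = 61.50 · log₁₀(4.051)
= 61.50 · (0.6076) = 37.37 mV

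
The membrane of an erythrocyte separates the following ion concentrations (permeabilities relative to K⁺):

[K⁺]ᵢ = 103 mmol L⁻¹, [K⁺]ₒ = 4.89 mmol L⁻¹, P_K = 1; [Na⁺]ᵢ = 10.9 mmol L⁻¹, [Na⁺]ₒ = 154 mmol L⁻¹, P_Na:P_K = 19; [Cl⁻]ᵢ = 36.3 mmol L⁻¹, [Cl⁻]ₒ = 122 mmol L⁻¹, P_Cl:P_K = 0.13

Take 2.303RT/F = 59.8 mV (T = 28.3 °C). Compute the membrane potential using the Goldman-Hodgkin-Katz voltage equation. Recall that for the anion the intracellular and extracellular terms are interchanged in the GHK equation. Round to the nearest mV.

57 mV

Vm = 59.8 · log₁₀[(Σ P·[cation]ₒ + Σ P·[anion]ᵢ) / (Σ P·[cation]ᵢ + Σ P·[anion]ₒ)]
Numerator = 1×4.89 + 19×154 + 0.13×36.3 = 2936
Denominator = 1×103 + 19×10.9 + 0.13×122 = 326
Vm = 59.8 · log₁₀(9.006) = 59.8 × (0.9545) = 57.08 mV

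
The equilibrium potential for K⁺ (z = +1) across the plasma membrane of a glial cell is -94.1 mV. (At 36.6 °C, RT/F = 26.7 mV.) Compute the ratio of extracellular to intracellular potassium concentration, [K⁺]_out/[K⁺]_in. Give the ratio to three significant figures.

0.0295

ln([out]/[in]) = E·z/(26.7) = -94.1 × 1 / 26.7 = -3.5243
[out]/[in] = e^(-3.5243) = 0.02947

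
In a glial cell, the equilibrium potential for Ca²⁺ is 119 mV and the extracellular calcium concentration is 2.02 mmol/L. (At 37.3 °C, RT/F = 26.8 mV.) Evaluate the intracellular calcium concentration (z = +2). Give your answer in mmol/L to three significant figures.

Nernst: E = (26.8/2) · ln([out]/[in]), so ln([out]/[in]) = 119.0 × 2 / 26.8 = 8.8806.
[out]/[in] = e^(8.8806) = 7191.
[in] = 2.02 / 7191 = 0.0002809 mmol/L.

0.000281 mmol/L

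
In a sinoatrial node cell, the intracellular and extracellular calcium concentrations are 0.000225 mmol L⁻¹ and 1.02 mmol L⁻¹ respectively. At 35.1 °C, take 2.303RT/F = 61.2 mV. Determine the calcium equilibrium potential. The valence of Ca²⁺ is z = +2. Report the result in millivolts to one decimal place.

E = (61.2/z) · log₁₀([Ca²⁺]_out/[Ca²⁺]_in) with z = +2.
= (61.2/2) · log₁₀(1.02/0.000225) = 30.60 · log₁₀(4533)
= 30.60 · (3.6564) = 111.89 mV

111.9 mV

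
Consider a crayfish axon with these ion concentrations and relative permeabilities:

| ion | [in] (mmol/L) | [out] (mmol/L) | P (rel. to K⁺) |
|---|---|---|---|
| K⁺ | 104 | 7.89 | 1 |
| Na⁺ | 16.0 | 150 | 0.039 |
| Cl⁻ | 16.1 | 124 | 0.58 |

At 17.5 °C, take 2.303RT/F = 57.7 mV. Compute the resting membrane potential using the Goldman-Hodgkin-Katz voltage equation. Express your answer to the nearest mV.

-51 mV

Vm = 57.7 · log₁₀[(Σ P·[cation]ₒ + Σ P·[anion]ᵢ) / (Σ P·[cation]ᵢ + Σ P·[anion]ₒ)]
Numerator = 1×7.89 + 0.039×150 + 0.58×16.1 = 23.08
Denominator = 1×104 + 0.039×16.0 + 0.58×124 = 176.5
Vm = 57.7 · log₁₀(0.13072) = 57.7 × (-0.8837) = -50.99 mV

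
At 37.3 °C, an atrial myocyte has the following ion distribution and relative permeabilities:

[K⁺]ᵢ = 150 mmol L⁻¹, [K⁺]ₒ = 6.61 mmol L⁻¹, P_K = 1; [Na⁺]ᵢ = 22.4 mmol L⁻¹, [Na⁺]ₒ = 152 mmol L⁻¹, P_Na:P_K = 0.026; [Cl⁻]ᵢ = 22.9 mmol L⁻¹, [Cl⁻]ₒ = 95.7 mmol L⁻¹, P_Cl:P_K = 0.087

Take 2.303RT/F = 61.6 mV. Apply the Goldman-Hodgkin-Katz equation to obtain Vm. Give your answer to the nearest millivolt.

Vm = 61.6 · log₁₀[(Σ P·[cation]ₒ + Σ P·[anion]ᵢ) / (Σ P·[cation]ᵢ + Σ P·[anion]ₒ)]
Numerator = 1×6.61 + 0.026×152 + 0.087×22.9 = 12.55
Denominator = 1×150 + 0.026×22.4 + 0.087×95.7 = 158.9
Vm = 61.6 · log₁₀(0.079003) = 61.6 × (-1.1024) = -67.91 mV

-68 mV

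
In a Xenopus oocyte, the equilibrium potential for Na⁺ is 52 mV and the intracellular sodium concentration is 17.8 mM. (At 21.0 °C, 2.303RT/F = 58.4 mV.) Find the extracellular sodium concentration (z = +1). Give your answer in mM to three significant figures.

138 mM

Nernst: E = (58.4/1) · log₁₀([out]/[in]), so log₁₀([out]/[in]) = 52.0 × 1 / 58.4 = 0.8904.
[out]/[in] = 10^(0.8904) = 7.77.
[out] = 7.77 × 17.8 = 138.3 mM.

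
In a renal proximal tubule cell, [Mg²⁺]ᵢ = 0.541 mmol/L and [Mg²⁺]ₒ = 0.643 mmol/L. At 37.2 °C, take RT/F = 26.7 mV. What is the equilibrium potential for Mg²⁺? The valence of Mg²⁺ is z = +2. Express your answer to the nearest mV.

E = (26.7/z) · ln([Mg²⁺]_out/[Mg²⁺]_in) with z = +2.
= (26.7/2) · ln(0.643/0.541) = 13.35 · ln(1.189)
= 13.35 · (0.1727) = 2.31 mV

2 mV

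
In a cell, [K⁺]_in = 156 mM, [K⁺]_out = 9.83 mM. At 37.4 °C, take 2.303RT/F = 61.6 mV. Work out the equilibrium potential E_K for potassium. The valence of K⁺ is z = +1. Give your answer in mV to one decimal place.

E = (61.6/z) · log₁₀([K⁺]_out/[K⁺]_in) with z = +1.
= (61.6/1) · log₁₀(9.83/156) = 61.60 · log₁₀(0.06301)
= 61.60 · (-1.2006) = -73.96 mV

-74.0 mV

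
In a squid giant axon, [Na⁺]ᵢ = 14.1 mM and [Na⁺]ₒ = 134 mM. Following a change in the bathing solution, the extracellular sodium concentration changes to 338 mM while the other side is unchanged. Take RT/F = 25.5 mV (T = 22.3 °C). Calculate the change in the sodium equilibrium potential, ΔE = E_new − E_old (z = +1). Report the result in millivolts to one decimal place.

E_old = (25.5/1)·ln(134/14.1) = 57.42 mV
E_new = (25.5/1)·ln(338/14.1) = 81.01 mV
ΔE = 81.01 − (57.42) = 23.59 mV

23.6 mV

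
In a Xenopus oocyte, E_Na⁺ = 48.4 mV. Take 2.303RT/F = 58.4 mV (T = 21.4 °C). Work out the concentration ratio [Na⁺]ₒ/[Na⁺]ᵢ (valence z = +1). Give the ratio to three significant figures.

log₁₀([out]/[in]) = E·z/(58.4) = 48.4 × 1 / 58.4 = 0.8288
[out]/[in] = 10^(0.8288) = 6.742

6.74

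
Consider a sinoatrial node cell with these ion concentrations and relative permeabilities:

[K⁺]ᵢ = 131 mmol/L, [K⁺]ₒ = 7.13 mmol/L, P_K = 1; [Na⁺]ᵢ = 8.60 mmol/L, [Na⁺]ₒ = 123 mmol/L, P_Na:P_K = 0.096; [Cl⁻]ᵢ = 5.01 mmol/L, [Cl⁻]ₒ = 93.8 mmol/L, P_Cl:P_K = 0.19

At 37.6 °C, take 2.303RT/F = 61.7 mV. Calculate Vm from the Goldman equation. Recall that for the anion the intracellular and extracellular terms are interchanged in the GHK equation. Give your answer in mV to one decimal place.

-54.1 mV

Vm = 61.7 · log₁₀[(Σ P·[cation]ₒ + Σ P·[anion]ᵢ) / (Σ P·[cation]ᵢ + Σ P·[anion]ₒ)]
Numerator = 1×7.13 + 0.096×123 + 0.19×5.01 = 19.89
Denominator = 1×131 + 0.096×8.60 + 0.19×93.8 = 149.6
Vm = 61.7 · log₁₀(0.13291) = 61.7 × (-0.8764) = -54.08 mV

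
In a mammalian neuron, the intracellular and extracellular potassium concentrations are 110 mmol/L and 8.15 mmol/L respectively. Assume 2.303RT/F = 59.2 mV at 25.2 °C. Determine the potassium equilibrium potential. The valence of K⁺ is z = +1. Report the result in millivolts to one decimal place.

E = (59.2/z) · log₁₀([K⁺]_out/[K⁺]_in) with z = +1.
= (59.2/1) · log₁₀(8.15/110) = 59.20 · log₁₀(0.07409)
= 59.20 · (-1.1302) = -66.91 mV

-66.9 mV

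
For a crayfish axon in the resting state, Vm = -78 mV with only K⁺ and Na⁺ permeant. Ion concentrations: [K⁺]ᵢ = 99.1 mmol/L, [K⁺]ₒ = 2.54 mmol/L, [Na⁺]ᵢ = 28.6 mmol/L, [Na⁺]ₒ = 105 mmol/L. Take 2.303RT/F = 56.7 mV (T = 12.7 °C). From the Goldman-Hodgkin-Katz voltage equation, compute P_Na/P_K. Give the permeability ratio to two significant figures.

0.016

Let α = P_Na/P_K. GHK: Vm = 56.7·log₁₀[(Kₒ + α·Naₒ)/(Kᵢ + α·Naᵢ)].
10^(Vm/56.7) = 10^(-78.0/56.7) = 0.042105
So 0.042105·(Kᵢ + α·Naᵢ) = Kₒ + α·Naₒ → α = (0.042105·99.1 − 2.54) / (105.0 − 0.042105·28.6)
α = (4.173 − 2.54) / (105.0 − 1.204) = 1.633/103.8 = 0.01573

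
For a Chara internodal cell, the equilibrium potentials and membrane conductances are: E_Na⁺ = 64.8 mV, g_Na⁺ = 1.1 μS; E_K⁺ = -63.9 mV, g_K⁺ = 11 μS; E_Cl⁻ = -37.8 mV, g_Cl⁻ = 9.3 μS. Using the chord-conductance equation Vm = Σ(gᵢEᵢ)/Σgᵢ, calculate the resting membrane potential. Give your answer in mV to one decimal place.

-45.9 mV

Σ gᵢEᵢ = 1.1·(64.8) + 11·(-63.9) + 9.3·(-37.8) = -983.16
Σ gᵢ = 1.1 + 11 + 9.3 = 21.4
Vm = -983.16 / 21.4 = -45.94 mV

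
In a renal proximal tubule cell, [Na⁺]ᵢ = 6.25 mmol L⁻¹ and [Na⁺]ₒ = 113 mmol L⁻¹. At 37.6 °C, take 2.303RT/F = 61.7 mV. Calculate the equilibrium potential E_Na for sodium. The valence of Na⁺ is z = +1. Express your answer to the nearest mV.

E = (61.7/z) · log₁₀([Na⁺]_out/[Na⁺]_in) with z = +1.
= (61.7/1) · log₁₀(113/6.25) = 61.70 · log₁₀(18.08)
= 61.70 · (1.2572) = 77.57 mV

78 mV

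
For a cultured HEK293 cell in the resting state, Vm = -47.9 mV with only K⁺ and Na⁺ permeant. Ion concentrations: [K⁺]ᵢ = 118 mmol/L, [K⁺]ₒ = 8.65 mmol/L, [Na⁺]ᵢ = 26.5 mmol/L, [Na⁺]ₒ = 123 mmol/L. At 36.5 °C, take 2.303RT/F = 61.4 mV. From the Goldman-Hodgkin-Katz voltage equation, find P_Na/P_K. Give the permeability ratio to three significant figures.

Let α = P_Na/P_K. GHK: Vm = 61.4·log₁₀[(Kₒ + α·Naₒ)/(Kᵢ + α·Naᵢ)].
10^(Vm/61.4) = 10^(-47.9/61.4) = 0.16591
So 0.16591·(Kᵢ + α·Naᵢ) = Kₒ + α·Naₒ → α = (0.16591·118.0 − 8.65) / (123.0 − 0.16591·26.5)
α = (19.58 − 8.65) / (123.0 − 4.397) = 10.93/118.6 = 0.09213

0.0921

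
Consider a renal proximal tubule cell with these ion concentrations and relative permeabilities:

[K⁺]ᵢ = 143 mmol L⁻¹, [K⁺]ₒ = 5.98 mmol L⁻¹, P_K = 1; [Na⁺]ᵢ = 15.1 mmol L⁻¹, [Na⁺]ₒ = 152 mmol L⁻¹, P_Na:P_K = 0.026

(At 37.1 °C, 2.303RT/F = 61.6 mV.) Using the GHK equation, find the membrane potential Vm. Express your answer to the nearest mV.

Vm = 61.6 · log₁₀[(Σ P·[cation]ₒ + Σ P·[anion]ᵢ) / (Σ P·[cation]ᵢ + Σ P·[anion]ₒ)]
Numerator = 1×5.98 + 0.026×152 = 9.932
Denominator = 1×143 + 0.026×15.1 = 143.4
Vm = 61.6 · log₁₀(0.069264) = 61.6 × (-1.1595) = -71.42 mV

-71 mV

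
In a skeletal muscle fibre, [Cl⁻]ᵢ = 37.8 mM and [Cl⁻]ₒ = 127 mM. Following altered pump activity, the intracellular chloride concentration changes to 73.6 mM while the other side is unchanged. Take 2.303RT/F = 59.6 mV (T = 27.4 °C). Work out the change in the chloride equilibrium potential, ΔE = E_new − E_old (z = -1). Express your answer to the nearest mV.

E_old = (59.6/-1)·log₁₀(127/37.8) = -31.37 mV
E_new = (59.6/-1)·log₁₀(127/73.6) = -14.12 mV
ΔE = -14.12 − (-31.37) = 17.25 mV

17 mV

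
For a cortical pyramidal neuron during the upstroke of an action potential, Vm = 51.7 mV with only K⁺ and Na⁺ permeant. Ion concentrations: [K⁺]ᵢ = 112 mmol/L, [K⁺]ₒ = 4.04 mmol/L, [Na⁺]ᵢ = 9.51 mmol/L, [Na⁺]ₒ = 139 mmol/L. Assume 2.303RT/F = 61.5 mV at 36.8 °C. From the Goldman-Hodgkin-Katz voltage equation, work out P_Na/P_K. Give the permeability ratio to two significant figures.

11

Let α = P_Na/P_K. GHK: Vm = 61.5·log₁₀[(Kₒ + α·Naₒ)/(Kᵢ + α·Naᵢ)].
10^(Vm/61.5) = 10^(51.7/61.5) = 6.9287
So 6.9287·(Kᵢ + α·Naᵢ) = Kₒ + α·Naₒ → α = (6.9287·112.0 − 4.04) / (139.0 − 6.9287·9.51)
α = (776 − 4.04) / (139.0 − 65.89) = 772/73.11 = 10.56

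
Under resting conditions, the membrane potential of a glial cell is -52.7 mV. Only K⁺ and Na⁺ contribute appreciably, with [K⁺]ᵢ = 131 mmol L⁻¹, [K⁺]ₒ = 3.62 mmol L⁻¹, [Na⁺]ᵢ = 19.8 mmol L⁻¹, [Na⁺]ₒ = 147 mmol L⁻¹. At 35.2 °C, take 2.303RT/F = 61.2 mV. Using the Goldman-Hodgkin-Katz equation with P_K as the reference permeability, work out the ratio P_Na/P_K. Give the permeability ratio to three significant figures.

0.0999

Let α = P_Na/P_K. GHK: Vm = 61.2·log₁₀[(Kₒ + α·Naₒ)/(Kᵢ + α·Naᵢ)].
10^(Vm/61.2) = 10^(-52.7/61.2) = 0.13769
So 0.13769·(Kᵢ + α·Naᵢ) = Kₒ + α·Naₒ → α = (0.13769·131.0 − 3.62) / (147.0 − 0.13769·19.8)
α = (18.04 − 3.62) / (147.0 − 2.726) = 14.42/144.3 = 0.09993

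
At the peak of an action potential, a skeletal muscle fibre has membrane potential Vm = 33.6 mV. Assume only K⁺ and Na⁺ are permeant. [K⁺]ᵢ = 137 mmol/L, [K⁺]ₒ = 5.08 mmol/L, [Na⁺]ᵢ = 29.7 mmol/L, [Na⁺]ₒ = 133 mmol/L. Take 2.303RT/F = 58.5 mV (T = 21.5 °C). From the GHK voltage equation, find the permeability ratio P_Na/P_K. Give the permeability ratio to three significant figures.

Let α = P_Na/P_K. GHK: Vm = 58.5·log₁₀[(Kₒ + α·Naₒ)/(Kᵢ + α·Naᵢ)].
10^(Vm/58.5) = 10^(33.6/58.5) = 3.7528
So 3.7528·(Kᵢ + α·Naᵢ) = Kₒ + α·Naₒ → α = (3.7528·137.0 − 5.08) / (133.0 − 3.7528·29.7)
α = (514.1 − 5.08) / (133.0 − 111.5) = 509.1/21.54 = 23.63

23.6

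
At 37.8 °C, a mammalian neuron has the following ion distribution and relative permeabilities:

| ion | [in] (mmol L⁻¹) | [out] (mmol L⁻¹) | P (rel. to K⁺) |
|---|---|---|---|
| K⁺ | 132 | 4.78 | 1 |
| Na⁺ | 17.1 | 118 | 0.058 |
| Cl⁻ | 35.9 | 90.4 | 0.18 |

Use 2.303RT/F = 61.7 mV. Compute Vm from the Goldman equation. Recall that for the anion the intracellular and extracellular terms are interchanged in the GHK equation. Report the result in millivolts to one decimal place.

Vm = 61.7 · log₁₀[(Σ P·[cation]ₒ + Σ P·[anion]ᵢ) / (Σ P·[cation]ᵢ + Σ P·[anion]ₒ)]
Numerator = 1×4.78 + 0.058×118 + 0.18×35.9 = 18.09
Denominator = 1×132 + 0.058×17.1 + 0.18×90.4 = 149.3
Vm = 61.7 · log₁₀(0.12117) = 61.7 × (-0.9166) = -56.55 mV

-56.6 mV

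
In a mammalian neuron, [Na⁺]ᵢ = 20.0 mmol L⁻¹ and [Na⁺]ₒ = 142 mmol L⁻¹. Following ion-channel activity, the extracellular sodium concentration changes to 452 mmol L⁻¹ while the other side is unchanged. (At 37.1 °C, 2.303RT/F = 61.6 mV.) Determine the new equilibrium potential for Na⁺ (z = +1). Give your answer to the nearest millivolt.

83 mV

After the shift: [Na⁺]_out = 452, [Na⁺]_in = 20.0 mmol L⁻¹.
E_new = (61.6/1)·log₁₀(452/20.0) = 61.60 · (1.3541) = 83.41 mV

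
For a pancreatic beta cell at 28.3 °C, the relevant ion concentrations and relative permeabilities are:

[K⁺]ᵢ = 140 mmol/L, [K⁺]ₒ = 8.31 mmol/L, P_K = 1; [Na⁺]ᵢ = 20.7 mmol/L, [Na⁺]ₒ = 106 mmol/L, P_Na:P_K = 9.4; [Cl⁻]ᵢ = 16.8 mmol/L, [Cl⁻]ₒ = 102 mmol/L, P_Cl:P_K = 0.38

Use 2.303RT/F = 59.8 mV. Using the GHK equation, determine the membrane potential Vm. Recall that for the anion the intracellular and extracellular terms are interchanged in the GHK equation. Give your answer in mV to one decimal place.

25.9 mV

Vm = 59.8 · log₁₀[(Σ P·[cation]ₒ + Σ P·[anion]ᵢ) / (Σ P·[cation]ᵢ + Σ P·[anion]ₒ)]
Numerator = 1×8.31 + 9.4×106 + 0.38×16.8 = 1011
Denominator = 1×140 + 9.4×20.7 + 0.38×102 = 373.3
Vm = 59.8 · log₁₀(2.7082) = 59.8 × (0.4327) = 25.87 mV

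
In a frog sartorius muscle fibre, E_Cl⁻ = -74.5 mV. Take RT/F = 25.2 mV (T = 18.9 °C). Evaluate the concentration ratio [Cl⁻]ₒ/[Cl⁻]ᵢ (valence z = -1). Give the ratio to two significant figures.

ln([out]/[in]) = E·z/(25.2) = -74.5 × -1 / 25.2 = 2.9563
[out]/[in] = e^(2.9563) = 19.23

19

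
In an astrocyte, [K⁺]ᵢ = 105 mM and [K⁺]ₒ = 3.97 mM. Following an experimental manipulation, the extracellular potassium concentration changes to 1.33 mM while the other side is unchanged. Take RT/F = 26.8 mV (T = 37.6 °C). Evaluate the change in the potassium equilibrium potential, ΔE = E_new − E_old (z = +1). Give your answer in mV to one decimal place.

E_old = (26.8/1)·ln(3.97/105) = -87.78 mV
E_new = (26.8/1)·ln(1.33/105) = -117.08 mV
ΔE = -117.08 − (-87.78) = -29.31 mV

-29.3 mV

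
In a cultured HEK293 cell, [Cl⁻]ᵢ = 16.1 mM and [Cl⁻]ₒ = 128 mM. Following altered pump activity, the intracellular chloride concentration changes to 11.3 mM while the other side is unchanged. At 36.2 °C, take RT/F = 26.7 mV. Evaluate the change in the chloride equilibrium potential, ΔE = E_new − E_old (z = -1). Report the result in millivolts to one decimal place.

-9.5 mV

E_old = (26.7/-1)·ln(128/16.1) = -55.35 mV
E_new = (26.7/-1)·ln(128/11.3) = -64.81 mV
ΔE = -64.81 − (-55.35) = -9.45 mV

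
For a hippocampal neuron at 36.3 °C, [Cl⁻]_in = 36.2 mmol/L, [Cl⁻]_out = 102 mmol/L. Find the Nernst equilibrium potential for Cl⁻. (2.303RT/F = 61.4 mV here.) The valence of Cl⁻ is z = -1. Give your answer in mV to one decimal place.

-27.6 mV

E = (61.4/z) · log₁₀([Cl⁻]_out/[Cl⁻]_in) with z = -1.
For an anion, dividing by z = -1 reverses the sign.
= (61.4/-1) · log₁₀(102/36.2) = -61.40 · log₁₀(2.818)
= -61.40 · (0.4499) = -27.62 mV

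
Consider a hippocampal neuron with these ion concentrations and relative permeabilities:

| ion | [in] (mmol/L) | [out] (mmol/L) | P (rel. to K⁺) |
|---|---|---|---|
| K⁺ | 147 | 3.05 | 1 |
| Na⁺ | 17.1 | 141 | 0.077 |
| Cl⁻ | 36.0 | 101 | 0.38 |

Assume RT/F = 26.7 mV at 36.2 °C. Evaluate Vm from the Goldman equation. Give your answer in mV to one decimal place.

Vm = 26.7 · ln[(Σ P·[cation]ₒ + Σ P·[anion]ᵢ) / (Σ P·[cation]ᵢ + Σ P·[anion]ₒ)]
Numerator = 1×3.05 + 0.077×141 + 0.38×36.0 = 27.59
Denominator = 1×147 + 0.077×17.1 + 0.38×101 = 186.7
Vm = 26.7 · ln(0.14776) = 26.7 × (-1.9121) = -51.05 mV

-51.1 mV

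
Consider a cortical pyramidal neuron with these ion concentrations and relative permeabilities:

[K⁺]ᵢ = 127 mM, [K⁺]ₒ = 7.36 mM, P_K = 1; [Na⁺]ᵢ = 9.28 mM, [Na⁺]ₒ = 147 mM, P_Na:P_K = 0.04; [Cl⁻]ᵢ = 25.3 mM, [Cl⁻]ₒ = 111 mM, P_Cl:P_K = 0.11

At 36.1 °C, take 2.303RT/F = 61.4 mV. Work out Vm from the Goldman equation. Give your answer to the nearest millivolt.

-58 mV

Vm = 61.4 · log₁₀[(Σ P·[cation]ₒ + Σ P·[anion]ᵢ) / (Σ P·[cation]ᵢ + Σ P·[anion]ₒ)]
Numerator = 1×7.36 + 0.04×147 + 0.11×25.3 = 16.02
Denominator = 1×127 + 0.04×9.28 + 0.11×111 = 139.6
Vm = 61.4 · log₁₀(0.11479) = 61.4 × (-0.9401) = -57.72 mV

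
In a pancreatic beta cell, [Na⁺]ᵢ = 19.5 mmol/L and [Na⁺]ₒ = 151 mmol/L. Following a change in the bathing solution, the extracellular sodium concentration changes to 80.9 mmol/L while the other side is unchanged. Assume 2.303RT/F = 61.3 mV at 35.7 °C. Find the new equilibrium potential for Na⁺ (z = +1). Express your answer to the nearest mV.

38 mV

After the shift: [Na⁺]_out = 80.9, [Na⁺]_in = 19.5 mmol/L.
E_new = (61.3/1)·log₁₀(80.9/19.5) = 61.30 · (0.6179) = 37.88 mV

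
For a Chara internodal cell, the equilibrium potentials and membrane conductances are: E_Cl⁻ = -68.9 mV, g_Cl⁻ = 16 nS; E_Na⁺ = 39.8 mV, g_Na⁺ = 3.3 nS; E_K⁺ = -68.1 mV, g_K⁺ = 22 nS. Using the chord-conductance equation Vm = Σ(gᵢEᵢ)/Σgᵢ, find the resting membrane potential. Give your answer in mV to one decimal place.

-59.8 mV

Σ gᵢEᵢ = 16·(-68.9) + 3.3·(39.8) + 22·(-68.1) = -2469.26
Σ gᵢ = 16 + 3.3 + 22 = 41.3
Vm = -2469.26 / 41.3 = -59.79 mV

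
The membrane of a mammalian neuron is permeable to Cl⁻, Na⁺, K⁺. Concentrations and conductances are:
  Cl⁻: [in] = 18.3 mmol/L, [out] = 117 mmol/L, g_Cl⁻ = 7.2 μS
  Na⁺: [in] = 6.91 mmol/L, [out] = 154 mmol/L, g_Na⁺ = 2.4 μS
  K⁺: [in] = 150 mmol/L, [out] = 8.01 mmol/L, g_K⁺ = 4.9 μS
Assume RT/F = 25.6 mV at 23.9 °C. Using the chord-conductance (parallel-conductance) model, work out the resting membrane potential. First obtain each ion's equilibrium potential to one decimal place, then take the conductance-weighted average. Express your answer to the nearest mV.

-36 mV

E_Cl⁻ = (25.6/-1)·ln(117/18.3) = -47.5 mV
E_Na⁺ = (25.6/1)·ln(154/6.91) = 79.5 mV
E_K⁺ = (25.6/1)·ln(8.01/150) = -75.0 mV
Vm = (Σ gᵢEᵢ)/(Σ gᵢ) = (7.2·-47.5 + 2.4·79.5 + 4.9·-75.0) / (7.2 + 2.4 + 4.9)
= -518.70 / 14.5 = -35.77 mV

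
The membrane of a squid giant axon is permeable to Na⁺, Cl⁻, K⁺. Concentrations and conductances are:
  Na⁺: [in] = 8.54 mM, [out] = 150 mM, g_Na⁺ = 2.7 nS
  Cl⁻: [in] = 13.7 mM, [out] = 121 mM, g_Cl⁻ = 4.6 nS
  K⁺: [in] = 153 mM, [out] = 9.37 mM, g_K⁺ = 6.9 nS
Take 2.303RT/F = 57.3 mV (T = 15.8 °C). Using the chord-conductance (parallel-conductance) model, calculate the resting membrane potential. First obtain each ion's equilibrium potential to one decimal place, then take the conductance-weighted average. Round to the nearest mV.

-38 mV

E_Na⁺ = (57.3/1)·log₁₀(150/8.54) = 71.3 mV
E_Cl⁻ = (57.3/-1)·log₁₀(121/13.7) = -54.2 mV
E_K⁺ = (57.3/1)·log₁₀(9.37/153) = -69.5 mV
Vm = (Σ gᵢEᵢ)/(Σ gᵢ) = (2.7·71.3 + 4.6·-54.2 + 6.9·-69.5) / (2.7 + 4.6 + 6.9)
= -536.36 / 14.2 = -37.77 mV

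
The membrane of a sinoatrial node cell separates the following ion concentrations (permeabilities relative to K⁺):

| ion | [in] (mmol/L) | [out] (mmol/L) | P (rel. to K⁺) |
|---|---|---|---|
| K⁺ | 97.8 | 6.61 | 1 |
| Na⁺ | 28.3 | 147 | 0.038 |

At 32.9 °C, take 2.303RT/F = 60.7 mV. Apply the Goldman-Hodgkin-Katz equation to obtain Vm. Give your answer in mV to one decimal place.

Vm = 60.7 · log₁₀[(Σ P·[cation]ₒ + Σ P·[anion]ᵢ) / (Σ P·[cation]ᵢ + Σ P·[anion]ₒ)]
Numerator = 1×6.61 + 0.038×147 = 12.2
Denominator = 1×97.8 + 0.038×28.3 = 98.88
Vm = 60.7 · log₁₀(0.12335) = 60.7 × (-0.9089) = -55.17 mV

-55.2 mV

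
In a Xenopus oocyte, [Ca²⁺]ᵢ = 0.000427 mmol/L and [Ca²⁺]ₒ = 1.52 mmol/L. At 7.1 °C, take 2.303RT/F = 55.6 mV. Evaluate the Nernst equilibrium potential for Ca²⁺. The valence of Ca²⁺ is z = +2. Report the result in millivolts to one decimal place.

98.7 mV

E = (55.6/z) · log₁₀([Ca²⁺]_out/[Ca²⁺]_in) with z = +2.
= (55.6/2) · log₁₀(1.52/0.000427) = 27.80 · log₁₀(3560)
= 27.80 · (3.5514) = 98.73 mV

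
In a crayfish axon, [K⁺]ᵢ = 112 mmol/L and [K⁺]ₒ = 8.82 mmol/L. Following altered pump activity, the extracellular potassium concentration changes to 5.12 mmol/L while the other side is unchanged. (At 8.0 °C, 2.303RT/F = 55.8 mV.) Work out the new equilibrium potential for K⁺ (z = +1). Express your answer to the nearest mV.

-75 mV

After the shift: [K⁺]_out = 5.12, [K⁺]_in = 112 mmol/L.
E_new = (55.8/1)·log₁₀(5.12/112) = 55.80 · (-1.3399) = -74.77 mV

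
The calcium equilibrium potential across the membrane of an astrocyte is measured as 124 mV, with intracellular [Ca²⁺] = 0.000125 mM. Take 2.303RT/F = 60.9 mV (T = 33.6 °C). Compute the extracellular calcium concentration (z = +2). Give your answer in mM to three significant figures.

Nernst: E = (60.9/2) · log₁₀([out]/[in]), so log₁₀([out]/[in]) = 124.0 × 2 / 60.9 = 4.0722.
[out]/[in] = 10^(4.0722) = 1.181e+04.
[out] = 1.181e+04 × 0.000125 = 1.476 mM.

1.48 mM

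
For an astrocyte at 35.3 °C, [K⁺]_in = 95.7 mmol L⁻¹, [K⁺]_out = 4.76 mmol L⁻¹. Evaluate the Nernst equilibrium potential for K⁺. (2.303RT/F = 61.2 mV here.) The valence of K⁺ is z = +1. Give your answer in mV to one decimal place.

-79.8 mV

E = (61.2/z) · log₁₀([K⁺]_out/[K⁺]_in) with z = +1.
= (61.2/1) · log₁₀(4.76/95.7) = 61.20 · log₁₀(0.04974)
= 61.20 · (-1.3033) = -79.76 mV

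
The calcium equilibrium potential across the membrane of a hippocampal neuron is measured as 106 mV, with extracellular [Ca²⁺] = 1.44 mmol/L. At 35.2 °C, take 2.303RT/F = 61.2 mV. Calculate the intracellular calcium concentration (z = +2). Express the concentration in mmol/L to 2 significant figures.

0.00049 mmol/L

Nernst: E = (61.2/2) · log₁₀([out]/[in]), so log₁₀([out]/[in]) = 106.0 × 2 / 61.2 = 3.4641.
[out]/[in] = 10^(3.4641) = 2911.
[in] = 1.44 / 2911 = 0.0004947 mmol/L.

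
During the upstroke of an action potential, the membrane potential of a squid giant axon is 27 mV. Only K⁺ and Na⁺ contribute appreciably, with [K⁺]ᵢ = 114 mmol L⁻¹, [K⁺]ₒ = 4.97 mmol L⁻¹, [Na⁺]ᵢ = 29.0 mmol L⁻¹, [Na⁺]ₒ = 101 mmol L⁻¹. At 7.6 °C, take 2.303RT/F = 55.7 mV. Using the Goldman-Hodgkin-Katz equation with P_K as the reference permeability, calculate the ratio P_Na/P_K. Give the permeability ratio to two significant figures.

28

Let α = P_Na/P_K. GHK: Vm = 55.7·log₁₀[(Kₒ + α·Naₒ)/(Kᵢ + α·Naᵢ)].
10^(Vm/55.7) = 10^(27.0/55.7) = 3.0531
So 3.0531·(Kᵢ + α·Naᵢ) = Kₒ + α·Naₒ → α = (3.0531·114.0 − 4.97) / (101.0 − 3.0531·29.0)
α = (348.1 − 4.97) / (101.0 − 88.54) = 343.1/12.46 = 27.53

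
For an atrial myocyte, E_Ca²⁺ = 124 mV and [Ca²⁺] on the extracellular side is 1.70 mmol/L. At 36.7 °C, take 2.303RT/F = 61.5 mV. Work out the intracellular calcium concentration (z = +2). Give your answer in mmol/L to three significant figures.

0.000158 mmol/L

Nernst: E = (61.5/2) · log₁₀([out]/[in]), so log₁₀([out]/[in]) = 124.0 × 2 / 61.5 = 4.0325.
[out]/[in] = 10^(4.0325) = 1.078e+04.
[in] = 1.70 / 1.078e+04 = 0.0001577 mmol/L.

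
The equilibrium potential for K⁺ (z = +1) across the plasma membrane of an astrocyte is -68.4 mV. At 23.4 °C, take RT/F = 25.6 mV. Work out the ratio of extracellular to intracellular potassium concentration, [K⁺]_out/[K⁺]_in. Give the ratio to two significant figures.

ln([out]/[in]) = E·z/(25.6) = -68.4 × 1 / 25.6 = -2.6719
[out]/[in] = e^(-2.6719) = 0.06912

0.069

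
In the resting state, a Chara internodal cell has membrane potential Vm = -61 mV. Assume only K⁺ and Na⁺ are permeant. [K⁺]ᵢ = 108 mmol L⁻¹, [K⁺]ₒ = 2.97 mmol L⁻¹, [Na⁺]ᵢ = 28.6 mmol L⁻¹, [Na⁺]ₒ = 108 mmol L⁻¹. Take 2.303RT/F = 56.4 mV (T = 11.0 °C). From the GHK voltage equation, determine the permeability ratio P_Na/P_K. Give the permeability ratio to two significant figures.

0.057

Let α = P_Na/P_K. GHK: Vm = 56.4·log₁₀[(Kₒ + α·Naₒ)/(Kᵢ + α·Naᵢ)].
10^(Vm/56.4) = 10^(-61.0/56.4) = 0.082878
So 0.082878·(Kᵢ + α·Naᵢ) = Kₒ + α·Naₒ → α = (0.082878·108.0 − 2.97) / (108.0 − 0.082878·28.6)
α = (8.951 − 2.97) / (108.0 − 2.37) = 5.981/105.6 = 0.05662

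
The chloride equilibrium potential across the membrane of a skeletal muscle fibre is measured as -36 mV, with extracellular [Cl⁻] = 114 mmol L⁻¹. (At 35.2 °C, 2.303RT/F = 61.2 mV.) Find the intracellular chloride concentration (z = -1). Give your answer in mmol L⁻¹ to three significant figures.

Nernst: E = (61.2/-1) · log₁₀([out]/[in]), so log₁₀([out]/[in]) = -36.0 × -1 / 61.2 = 0.5882.
[out]/[in] = 10^(0.5882) = 3.875.
[in] = 114 / 3.875 = 29.42 mmol L⁻¹.

29.4 mmol L⁻¹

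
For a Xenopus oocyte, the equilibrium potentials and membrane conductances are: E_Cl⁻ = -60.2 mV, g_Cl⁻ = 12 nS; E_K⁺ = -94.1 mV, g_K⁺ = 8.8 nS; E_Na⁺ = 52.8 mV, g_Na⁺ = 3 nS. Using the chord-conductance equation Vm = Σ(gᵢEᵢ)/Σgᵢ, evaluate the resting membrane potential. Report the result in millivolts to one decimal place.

-58.5 mV

Σ gᵢEᵢ = 12·(-60.2) + 8.8·(-94.1) + 3·(52.8) = -1392.08
Σ gᵢ = 12 + 8.8 + 3 = 23.8
Vm = -1392.08 / 23.8 = -58.49 mV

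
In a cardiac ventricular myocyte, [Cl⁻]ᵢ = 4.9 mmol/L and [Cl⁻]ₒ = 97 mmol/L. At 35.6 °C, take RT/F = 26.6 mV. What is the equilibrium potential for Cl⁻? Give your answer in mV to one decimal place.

E = (26.6/z) · ln([Cl⁻]_out/[Cl⁻]_in) with z = -1.
For an anion, dividing by z = -1 reverses the sign.
= (26.6/-1) · ln(97/4.9) = -26.60 · ln(19.8)
= -26.60 · (2.9855) = -79.41 mV

-79.4 mV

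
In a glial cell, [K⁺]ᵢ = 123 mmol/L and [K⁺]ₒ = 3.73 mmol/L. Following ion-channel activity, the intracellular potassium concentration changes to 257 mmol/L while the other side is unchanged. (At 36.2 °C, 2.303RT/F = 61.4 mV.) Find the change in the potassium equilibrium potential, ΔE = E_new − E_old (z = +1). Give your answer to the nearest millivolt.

E_old = (61.4/1)·log₁₀(3.73/123) = -93.22 mV
E_new = (61.4/1)·log₁₀(3.73/257) = -112.87 mV
ΔE = -112.87 − (-93.22) = -19.65 mV

-20 mV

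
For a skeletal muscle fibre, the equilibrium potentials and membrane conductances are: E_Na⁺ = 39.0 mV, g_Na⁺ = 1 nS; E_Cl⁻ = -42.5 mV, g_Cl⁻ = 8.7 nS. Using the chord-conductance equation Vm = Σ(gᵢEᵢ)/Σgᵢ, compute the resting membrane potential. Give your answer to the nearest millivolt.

-34 mV

Σ gᵢEᵢ = 1·(39.0) + 8.7·(-42.5) = -330.75
Σ gᵢ = 1 + 8.7 = 9.7
Vm = -330.75 / 9.7 = -34.10 mV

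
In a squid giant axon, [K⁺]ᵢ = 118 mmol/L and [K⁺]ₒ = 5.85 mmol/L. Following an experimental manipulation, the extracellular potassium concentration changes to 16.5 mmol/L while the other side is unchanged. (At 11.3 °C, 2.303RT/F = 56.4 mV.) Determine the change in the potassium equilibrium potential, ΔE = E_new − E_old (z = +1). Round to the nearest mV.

25 mV

E_old = (56.4/1)·log₁₀(5.85/118) = -73.59 mV
E_new = (56.4/1)·log₁₀(16.5/118) = -48.19 mV
ΔE = -48.19 − (-73.59) = 25.40 mV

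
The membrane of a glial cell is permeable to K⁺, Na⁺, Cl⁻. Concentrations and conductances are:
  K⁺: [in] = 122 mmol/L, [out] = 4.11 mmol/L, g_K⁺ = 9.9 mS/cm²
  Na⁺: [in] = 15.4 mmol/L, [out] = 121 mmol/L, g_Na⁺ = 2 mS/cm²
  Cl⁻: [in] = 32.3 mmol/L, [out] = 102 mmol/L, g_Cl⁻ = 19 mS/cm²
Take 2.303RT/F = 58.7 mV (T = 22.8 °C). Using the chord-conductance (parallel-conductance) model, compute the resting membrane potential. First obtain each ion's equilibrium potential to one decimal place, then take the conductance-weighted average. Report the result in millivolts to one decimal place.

E_K⁺ = (58.7/1)·log₁₀(4.11/122) = -86.4 mV
E_Na⁺ = (58.7/1)·log₁₀(121/15.4) = 52.6 mV
E_Cl⁻ = (58.7/-1)·log₁₀(102/32.3) = -29.3 mV
Vm = (Σ gᵢEᵢ)/(Σ gᵢ) = (9.9·-86.4 + 2·52.6 + 19·-29.3) / (9.9 + 2 + 19)
= -1306.86 / 30.9 = -42.29 mV

-42.3 mV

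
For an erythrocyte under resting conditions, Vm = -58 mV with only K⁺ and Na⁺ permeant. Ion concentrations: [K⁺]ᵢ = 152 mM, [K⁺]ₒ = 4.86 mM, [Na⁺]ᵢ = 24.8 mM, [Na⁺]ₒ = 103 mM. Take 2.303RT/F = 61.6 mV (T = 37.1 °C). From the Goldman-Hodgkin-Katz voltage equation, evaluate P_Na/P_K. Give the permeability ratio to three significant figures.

0.125

Let α = P_Na/P_K. GHK: Vm = 61.6·log₁₀[(Kₒ + α·Naₒ)/(Kᵢ + α·Naᵢ)].
10^(Vm/61.6) = 10^(-58.0/61.6) = 0.1144
So 0.1144·(Kᵢ + α·Naᵢ) = Kₒ + α·Naₒ → α = (0.1144·152.0 − 4.86) / (103.0 − 0.1144·24.8)
α = (17.39 − 4.86) / (103.0 − 2.837) = 12.53/100.2 = 0.1251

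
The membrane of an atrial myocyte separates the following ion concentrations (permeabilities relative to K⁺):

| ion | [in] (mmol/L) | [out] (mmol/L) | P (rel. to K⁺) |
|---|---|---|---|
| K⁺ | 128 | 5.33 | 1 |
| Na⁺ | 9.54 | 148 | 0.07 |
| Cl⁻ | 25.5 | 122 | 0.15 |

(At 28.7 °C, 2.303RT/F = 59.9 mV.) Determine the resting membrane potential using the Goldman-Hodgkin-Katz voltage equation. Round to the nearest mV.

-53 mV

Vm = 59.9 · log₁₀[(Σ P·[cation]ₒ + Σ P·[anion]ᵢ) / (Σ P·[cation]ᵢ + Σ P·[anion]ₒ)]
Numerator = 1×5.33 + 0.07×148 + 0.15×25.5 = 19.52
Denominator = 1×128 + 0.07×9.54 + 0.15×122 = 147
Vm = 59.9 · log₁₀(0.13278) = 59.9 × (-0.8769) = -52.52 mV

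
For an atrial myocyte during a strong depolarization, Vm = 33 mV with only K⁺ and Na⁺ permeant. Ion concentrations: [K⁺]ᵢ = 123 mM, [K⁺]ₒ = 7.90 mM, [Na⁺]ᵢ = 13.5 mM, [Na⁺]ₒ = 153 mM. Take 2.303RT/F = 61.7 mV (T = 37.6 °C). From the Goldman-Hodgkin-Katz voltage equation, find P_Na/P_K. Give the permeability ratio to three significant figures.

Let α = P_Na/P_K. GHK: Vm = 61.7·log₁₀[(Kₒ + α·Naₒ)/(Kᵢ + α·Naᵢ)].
10^(Vm/61.7) = 10^(33.0/61.7) = 3.4265
So 3.4265·(Kᵢ + α·Naᵢ) = Kₒ + α·Naₒ → α = (3.4265·123.0 − 7.9) / (153.0 − 3.4265·13.5)
α = (421.5 − 7.9) / (153.0 − 46.26) = 413.6/106.7 = 3.874

3.87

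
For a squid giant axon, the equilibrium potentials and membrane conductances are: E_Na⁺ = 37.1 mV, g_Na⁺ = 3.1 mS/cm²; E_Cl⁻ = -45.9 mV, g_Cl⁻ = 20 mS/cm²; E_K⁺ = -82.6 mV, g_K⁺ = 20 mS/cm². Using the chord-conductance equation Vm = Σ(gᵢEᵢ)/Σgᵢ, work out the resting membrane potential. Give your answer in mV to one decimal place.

-57.0 mV

Σ gᵢEᵢ = 3.1·(37.1) + 20·(-45.9) + 20·(-82.6) = -2454.99
Σ gᵢ = 3.1 + 20 + 20 = 43.1
Vm = -2454.99 / 43.1 = -56.96 mV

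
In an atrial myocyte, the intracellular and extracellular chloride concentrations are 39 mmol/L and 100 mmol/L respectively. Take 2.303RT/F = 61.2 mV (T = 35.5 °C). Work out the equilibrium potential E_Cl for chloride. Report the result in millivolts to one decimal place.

-25.0 mV

E = (61.2/z) · log₁₀([Cl⁻]_out/[Cl⁻]_in) with z = -1.
For an anion, dividing by z = -1 reverses the sign.
= (61.2/-1) · log₁₀(100/39) = -61.20 · log₁₀(2.564)
= -61.20 · (0.4089) = -25.03 mV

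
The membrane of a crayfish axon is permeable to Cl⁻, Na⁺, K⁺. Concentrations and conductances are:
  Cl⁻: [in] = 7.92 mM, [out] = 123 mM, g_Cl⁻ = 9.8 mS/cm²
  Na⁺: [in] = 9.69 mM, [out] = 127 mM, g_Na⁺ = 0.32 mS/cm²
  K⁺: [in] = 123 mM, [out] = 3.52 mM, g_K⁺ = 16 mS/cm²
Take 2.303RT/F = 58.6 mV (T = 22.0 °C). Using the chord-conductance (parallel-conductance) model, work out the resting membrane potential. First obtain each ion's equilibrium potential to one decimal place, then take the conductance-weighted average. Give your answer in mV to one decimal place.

E_Cl⁻ = (58.6/-1)·log₁₀(123/7.92) = -69.8 mV
E_Na⁺ = (58.6/1)·log₁₀(127/9.69) = 65.5 mV
E_K⁺ = (58.6/1)·log₁₀(3.52/123) = -90.4 mV
Vm = (Σ gᵢEᵢ)/(Σ gᵢ) = (9.8·-69.8 + 0.32·65.5 + 16·-90.4) / (9.8 + 0.32 + 16)
= -2109.48 / 26.12 = -80.76 mV

-80.8 mV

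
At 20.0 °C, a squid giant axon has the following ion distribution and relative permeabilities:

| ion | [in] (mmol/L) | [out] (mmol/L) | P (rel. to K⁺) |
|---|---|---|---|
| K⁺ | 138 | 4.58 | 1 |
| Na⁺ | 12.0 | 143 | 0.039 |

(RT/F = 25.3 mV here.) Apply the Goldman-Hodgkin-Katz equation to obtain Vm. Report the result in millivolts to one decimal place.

-66.1 mV

Vm = 25.3 · ln[(Σ P·[cation]ₒ + Σ P·[anion]ᵢ) / (Σ P·[cation]ᵢ + Σ P·[anion]ₒ)]
Numerator = 1×4.58 + 0.039×143 = 10.16
Denominator = 1×138 + 0.039×12.0 = 138.5
Vm = 25.3 · ln(0.073353) = 25.3 × (-2.6125) = -66.10 mV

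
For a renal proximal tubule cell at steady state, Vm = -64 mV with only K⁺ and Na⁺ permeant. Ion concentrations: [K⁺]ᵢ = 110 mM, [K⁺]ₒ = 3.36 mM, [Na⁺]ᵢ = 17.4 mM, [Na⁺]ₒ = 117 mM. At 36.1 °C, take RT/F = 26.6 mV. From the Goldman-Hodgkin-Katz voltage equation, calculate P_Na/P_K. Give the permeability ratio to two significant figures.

Let α = P_Na/P_K. GHK: Vm = 26.6·ln[(Kₒ + α·Naₒ)/(Kᵢ + α·Naᵢ)].
e^(Vm/26.6) = e^(-64.0/26.6) = 0.090174
So 0.090174·(Kᵢ + α·Naᵢ) = Kₒ + α·Naₒ → α = (0.090174·110.0 − 3.36) / (117.0 − 0.090174·17.4)
α = (9.919 − 3.36) / (117.0 − 1.569) = 6.559/115.4 = 0.05682

0.057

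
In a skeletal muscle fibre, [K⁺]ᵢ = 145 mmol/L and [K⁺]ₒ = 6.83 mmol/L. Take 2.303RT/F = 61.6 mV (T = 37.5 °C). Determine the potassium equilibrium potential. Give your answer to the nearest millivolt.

-82 mV

E = (61.6/z) · log₁₀([K⁺]_out/[K⁺]_in) with z = +1.
= (61.6/1) · log₁₀(6.83/145) = 61.60 · log₁₀(0.0471)
= 61.60 · (-1.3269) = -81.74 mV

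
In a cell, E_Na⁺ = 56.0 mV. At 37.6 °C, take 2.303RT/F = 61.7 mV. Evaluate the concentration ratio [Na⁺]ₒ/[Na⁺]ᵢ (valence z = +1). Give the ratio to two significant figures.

8.1

log₁₀([out]/[in]) = E·z/(61.7) = 56.0 × 1 / 61.7 = 0.9076
[out]/[in] = 10^(0.9076) = 8.084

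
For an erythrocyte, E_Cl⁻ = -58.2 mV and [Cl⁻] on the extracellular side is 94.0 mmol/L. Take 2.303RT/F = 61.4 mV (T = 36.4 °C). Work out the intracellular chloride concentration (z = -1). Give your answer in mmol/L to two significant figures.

11 mmol/L

Nernst: E = (61.4/-1) · log₁₀([out]/[in]), so log₁₀([out]/[in]) = -58.2 × -1 / 61.4 = 0.9479.
[out]/[in] = 10^(0.9479) = 8.869.
[in] = 94.0 / 8.869 = 10.6 mmol/L.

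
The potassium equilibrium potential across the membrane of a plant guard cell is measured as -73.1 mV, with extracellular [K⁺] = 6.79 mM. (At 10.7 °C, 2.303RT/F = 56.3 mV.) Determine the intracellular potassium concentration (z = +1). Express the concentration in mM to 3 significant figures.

Nernst: E = (56.3/1) · log₁₀([out]/[in]), so log₁₀([out]/[in]) = -73.1 × 1 / 56.3 = -1.2984.
[out]/[in] = 10^(-1.2984) = 0.0503.
[in] = 6.79 / 0.0503 = 135 mM.

135 mM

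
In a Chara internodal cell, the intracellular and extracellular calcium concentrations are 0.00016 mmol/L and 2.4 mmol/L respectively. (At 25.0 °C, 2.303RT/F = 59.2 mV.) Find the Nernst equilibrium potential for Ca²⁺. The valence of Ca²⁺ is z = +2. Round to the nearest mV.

124 mV

E = (59.2/z) · log₁₀([Ca²⁺]_out/[Ca²⁺]_in) with z = +2.
= (59.2/2) · log₁₀(2.4/0.00016) = 29.60 · log₁₀(1.5e+04)
= 29.60 · (4.1761) = 123.61 mV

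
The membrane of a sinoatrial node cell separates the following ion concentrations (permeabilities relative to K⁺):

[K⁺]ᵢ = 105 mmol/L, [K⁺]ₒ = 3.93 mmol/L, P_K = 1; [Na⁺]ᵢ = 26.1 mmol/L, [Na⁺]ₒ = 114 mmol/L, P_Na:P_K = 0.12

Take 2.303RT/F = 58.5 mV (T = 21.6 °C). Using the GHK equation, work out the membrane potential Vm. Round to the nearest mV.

-46 mV

Vm = 58.5 · log₁₀[(Σ P·[cation]ₒ + Σ P·[anion]ᵢ) / (Σ P·[cation]ᵢ + Σ P·[anion]ₒ)]
Numerator = 1×3.93 + 0.12×114 = 17.61
Denominator = 1×105 + 0.12×26.1 = 108.1
Vm = 58.5 · log₁₀(0.16286) = 58.5 × (-0.7882) = -46.11 mV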